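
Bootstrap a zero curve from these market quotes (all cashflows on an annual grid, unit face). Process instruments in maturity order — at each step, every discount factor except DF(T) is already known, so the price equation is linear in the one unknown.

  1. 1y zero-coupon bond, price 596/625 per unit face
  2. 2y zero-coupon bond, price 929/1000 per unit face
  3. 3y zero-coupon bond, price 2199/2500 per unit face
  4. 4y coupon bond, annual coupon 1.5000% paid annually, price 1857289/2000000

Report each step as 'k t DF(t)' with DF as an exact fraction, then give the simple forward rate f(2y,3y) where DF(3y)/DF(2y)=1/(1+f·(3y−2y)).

1 1 596/625
2 2 929/1000
3 3 2199/2500
4 4 8741/10000
f(2y,3y) = ((929/1000)/(2199/2500) − 1)/(1) = 247/4398 ≈ 5.6162%

step 1 [1y] zero: DF = P = 596/625 ≈ 0.953600
step 2 [2y] zero: DF = P = 929/1000 ≈ 0.929000
step 3 [3y] zero: DF = P = 2199/2500 ≈ 0.879600
step 4 [4y] bond c/1=3/200: DF=(1857289/2000000 − 3/200·(0.953600+0.929000+0.879600))/(1+3/200) = 8741/10000 ≈ 0.874100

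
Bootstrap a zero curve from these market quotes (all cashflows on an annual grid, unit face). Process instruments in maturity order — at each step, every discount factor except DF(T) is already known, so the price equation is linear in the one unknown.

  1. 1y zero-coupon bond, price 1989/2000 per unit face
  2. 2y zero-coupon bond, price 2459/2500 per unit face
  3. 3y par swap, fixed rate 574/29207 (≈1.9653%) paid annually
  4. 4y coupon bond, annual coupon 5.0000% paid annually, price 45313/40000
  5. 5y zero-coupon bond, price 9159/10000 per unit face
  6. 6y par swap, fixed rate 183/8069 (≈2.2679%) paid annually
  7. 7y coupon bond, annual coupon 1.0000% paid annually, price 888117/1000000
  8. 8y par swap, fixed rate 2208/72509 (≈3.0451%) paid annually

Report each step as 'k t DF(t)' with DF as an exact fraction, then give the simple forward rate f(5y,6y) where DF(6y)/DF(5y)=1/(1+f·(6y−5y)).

1 1 1989/2000
2 2 2459/2500
3 3 4713/5000
4 4 4699/5000
5 5 9159/10000
6 6 8719/10000
7 7 4117/5000
8 8 487/625
f(5y,6y) = ((9159/10000)/(8719/10000) − 1)/(1) = 440/8719 ≈ 5.0465%

step 1 [1y] zero: DF = P = 1989/2000 ≈ 0.994500
step 2 [2y] zero: DF = P = 2459/2500 ≈ 0.983600
step 3 [3y] swap r/1=574/29207: DF=(1 − 574/29207·(0.994500+0.983600))/(1+574/29207) = 4713/5000 ≈ 0.942600
step 4 [4y] bond c/1=1/20: DF=(45313/40000 − 1/20·(0.994500+0.983600+0.942600))/(1+1/20) = 4699/5000 ≈ 0.939800
step 5 [5y] zero: DF = P = 9159/10000 ≈ 0.915900
step 6 [6y] swap r/1=183/8069: DF=(1 − 183/8069·(0.994500+0.983600+0.942600+0.939800+0.915900))/(1+183/8069) = 8719/10000 ≈ 0.871900
step 7 [7y] bond c/1=1/100: DF=(888117/1000000 − 1/100·(0.994500+0.983600+0.942600+0.939800+0.915900+0.871900))/(1+1/100) = 4117/5000 ≈ 0.823400
step 8 [8y] swap r/1=2208/72509: DF=(1 − 2208/72509·(0.994500+0.983600+0.942600+0.939800+0.915900+0.871900+0.823400))/(1+2208/72509) = 487/625 ≈ 0.779200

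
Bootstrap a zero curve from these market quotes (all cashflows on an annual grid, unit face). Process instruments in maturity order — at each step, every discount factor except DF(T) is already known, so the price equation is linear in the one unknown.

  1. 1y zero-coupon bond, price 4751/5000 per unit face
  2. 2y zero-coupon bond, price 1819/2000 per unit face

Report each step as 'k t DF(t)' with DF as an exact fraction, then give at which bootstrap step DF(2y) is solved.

1 1 4751/5000
2 2 1819/2000
DF(2y) is solved at step 2

step 1 [1y] zero: DF = P = 4751/5000 ≈ 0.950200
step 2 [2y] zero: DF = P = 1819/2000 ≈ 0.909500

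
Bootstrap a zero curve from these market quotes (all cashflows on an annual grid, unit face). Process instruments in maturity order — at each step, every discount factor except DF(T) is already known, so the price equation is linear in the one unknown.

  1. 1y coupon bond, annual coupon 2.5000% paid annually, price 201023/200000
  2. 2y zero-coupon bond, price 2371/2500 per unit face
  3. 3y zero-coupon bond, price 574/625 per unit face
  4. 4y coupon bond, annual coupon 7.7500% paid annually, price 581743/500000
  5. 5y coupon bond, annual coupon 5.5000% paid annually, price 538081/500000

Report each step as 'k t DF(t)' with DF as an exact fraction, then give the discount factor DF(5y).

step 1 [1y] bond c/1=1/40: DF=(201023/200000 − 1/40·(0))/(1+1/40) = 4903/5000 ≈ 0.980600
step 2 [2y] zero: DF = P = 2371/2500 ≈ 0.948400
step 3 [3y] zero: DF = P = 574/625 ≈ 0.918400
step 4 [4y] bond c/1=31/400: DF=(581743/500000 − 31/400·(0.980600+0.948400+0.918400))/(1+31/400) = 7/8 ≈ 0.875000
step 5 [5y] bond c/1=11/200: DF=(538081/500000 − 11/200·(0.980600+0.948400+0.918400+0.875000))/(1+11/200) = 413/500 ≈ 0.826000

1 1 4903/5000
2 2 2371/2500
3 3 574/625
4 4 7/8
5 5 413/500
DF(5y) = 413/500 ≈ 0.826000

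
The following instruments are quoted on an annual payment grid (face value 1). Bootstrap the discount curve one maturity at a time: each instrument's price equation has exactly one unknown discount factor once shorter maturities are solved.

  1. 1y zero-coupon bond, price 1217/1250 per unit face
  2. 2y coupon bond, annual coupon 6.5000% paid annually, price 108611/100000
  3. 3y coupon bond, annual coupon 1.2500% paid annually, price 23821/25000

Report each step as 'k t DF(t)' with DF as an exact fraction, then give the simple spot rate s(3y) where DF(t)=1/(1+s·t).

step 1 [1y] zero: DF = P = 1217/1250 ≈ 0.973600
step 2 [2y] bond c/1=13/200: DF=(108611/100000 − 13/200·(0.973600))/(1+13/200) = 2401/2500 ≈ 0.960400
step 3 [3y] bond c/1=1/80: DF=(23821/25000 − 1/80·(0.973600+0.960400))/(1+1/80) = 2293/2500 ≈ 0.917200

1 1 1217/1250
2 2 2401/2500
3 3 2293/2500
s(3y) = (1/(2293/2500) − 1)/(3) = 69/2293 ≈ 3.0092%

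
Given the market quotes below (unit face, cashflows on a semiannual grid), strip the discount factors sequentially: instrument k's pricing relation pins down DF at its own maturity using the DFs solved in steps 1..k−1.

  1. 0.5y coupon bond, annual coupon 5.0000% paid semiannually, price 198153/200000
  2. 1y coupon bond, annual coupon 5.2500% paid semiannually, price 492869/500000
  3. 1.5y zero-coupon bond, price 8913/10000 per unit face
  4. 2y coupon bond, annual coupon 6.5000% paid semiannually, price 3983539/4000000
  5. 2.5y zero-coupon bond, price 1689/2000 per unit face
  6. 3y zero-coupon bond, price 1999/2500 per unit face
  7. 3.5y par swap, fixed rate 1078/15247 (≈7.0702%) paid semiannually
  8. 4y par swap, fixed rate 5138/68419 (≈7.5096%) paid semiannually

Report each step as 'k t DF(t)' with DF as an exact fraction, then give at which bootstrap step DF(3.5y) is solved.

step 1 [0.5y] bond c/2=1/40: DF=(198153/200000 − 1/40·(0))/(1+1/40) = 4833/5000 ≈ 0.966600
step 2 [1y] bond c/2=21/800: DF=(492869/500000 − 21/800·(0.966600))/(1+21/800) = 4679/5000 ≈ 0.935800
step 3 [1.5y] zero: DF = P = 8913/10000 ≈ 0.891300
step 4 [2y] bond c/2=13/400: DF=(3983539/4000000 − 13/400·(0.966600+0.935800+0.891300))/(1+13/400) = 4383/5000 ≈ 0.876600
step 5 [2.5y] zero: DF = P = 1689/2000 ≈ 0.844500
step 6 [3y] zero: DF = P = 1999/2500 ≈ 0.799600
step 7 [3.5y] swap r/2=539/15247: DF=(1 − 539/15247·(0.966600+0.935800+0.891300+0.876600+0.844500+0.799600))/(1+539/15247) = 1961/2500 ≈ 0.784400
step 8 [4y] swap r/2=2569/68419: DF=(1 − 2569/68419·(0.966600+0.935800+0.891300+0.876600+0.844500+0.799600+0.784400))/(1+2569/68419) = 7431/10000 ≈ 0.743100

1 1/2 4833/5000
2 1 4679/5000
3 3/2 8913/10000
4 2 4383/5000
5 5/2 1689/2000
6 3 1999/2500
7 7/2 1961/2500
8 4 7431/10000
DF(3.5y) is solved at step 7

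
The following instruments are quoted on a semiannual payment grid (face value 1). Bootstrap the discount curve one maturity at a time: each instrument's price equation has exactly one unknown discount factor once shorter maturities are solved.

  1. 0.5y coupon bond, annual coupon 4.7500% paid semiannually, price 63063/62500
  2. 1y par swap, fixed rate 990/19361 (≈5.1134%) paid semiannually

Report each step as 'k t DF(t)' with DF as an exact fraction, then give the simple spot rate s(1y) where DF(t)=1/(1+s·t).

step 1 [0.5y] bond c/2=19/800: DF=(63063/62500 − 19/800·(0))/(1+19/800) = 616/625 ≈ 0.985600
step 2 [1y] swap r/2=495/19361: DF=(1 − 495/19361·(0.985600))/(1+495/19361) = 1901/2000 ≈ 0.950500

1 1/2 616/625
2 1 1901/2000
s(1y) = (1/(1901/2000) − 1)/(1) = 99/1901 ≈ 5.2078%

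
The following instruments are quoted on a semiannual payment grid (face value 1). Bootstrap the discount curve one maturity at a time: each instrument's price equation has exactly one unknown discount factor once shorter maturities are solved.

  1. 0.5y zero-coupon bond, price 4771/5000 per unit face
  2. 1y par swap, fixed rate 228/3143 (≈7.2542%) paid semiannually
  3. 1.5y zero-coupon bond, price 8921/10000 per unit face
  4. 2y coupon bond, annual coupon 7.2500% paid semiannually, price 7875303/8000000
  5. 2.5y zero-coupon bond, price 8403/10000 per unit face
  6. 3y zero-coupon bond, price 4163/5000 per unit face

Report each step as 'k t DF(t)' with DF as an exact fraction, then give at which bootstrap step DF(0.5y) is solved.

1 1/2 4771/5000
2 1 2329/2500
3 3/2 8921/10000
4 2 533/625
5 5/2 8403/10000
6 3 4163/5000
DF(0.5y) is solved at step 1

step 1 [0.5y] zero: DF = P = 4771/5000 ≈ 0.954200
step 2 [1y] swap r/2=114/3143: DF=(1 − 114/3143·(0.954200))/(1+114/3143) = 2329/2500 ≈ 0.931600
step 3 [1.5y] zero: DF = P = 8921/10000 ≈ 0.892100
step 4 [2y] bond c/2=29/800: DF=(7875303/8000000 − 29/800·(0.954200+0.931600+0.892100))/(1+29/800) = 533/625 ≈ 0.852800
step 5 [2.5y] zero: DF = P = 8403/10000 ≈ 0.840300
step 6 [3y] zero: DF = P = 4163/5000 ≈ 0.832600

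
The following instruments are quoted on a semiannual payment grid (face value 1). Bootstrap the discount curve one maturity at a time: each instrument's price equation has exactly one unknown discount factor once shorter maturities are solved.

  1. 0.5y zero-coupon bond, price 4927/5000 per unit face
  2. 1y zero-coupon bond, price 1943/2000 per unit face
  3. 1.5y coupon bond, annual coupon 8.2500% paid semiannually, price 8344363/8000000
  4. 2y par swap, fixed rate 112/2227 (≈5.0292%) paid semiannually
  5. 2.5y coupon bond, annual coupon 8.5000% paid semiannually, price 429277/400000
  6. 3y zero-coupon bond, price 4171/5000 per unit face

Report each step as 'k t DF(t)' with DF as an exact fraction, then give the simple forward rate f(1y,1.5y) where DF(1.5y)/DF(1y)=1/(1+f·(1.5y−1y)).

1 1/2 4927/5000
2 1 1943/2000
3 3/2 4621/5000
4 2 1131/1250
5 5/2 8751/10000
6 3 4171/5000
f(1y,1.5y) = ((1943/2000)/(4621/5000) − 1)/(1/2) = 473/4621 ≈ 10.2359%

step 1 [0.5y] zero: DF = P = 4927/5000 ≈ 0.985400
step 2 [1y] zero: DF = P = 1943/2000 ≈ 0.971500
step 3 [1.5y] bond c/2=33/800: DF=(8344363/8000000 − 33/800·(0.985400+0.971500))/(1+33/800) = 4621/5000 ≈ 0.924200
step 4 [2y] swap r/2=56/2227: DF=(1 − 56/2227·(0.985400+0.971500+0.924200))/(1+56/2227) = 1131/1250 ≈ 0.904800
step 5 [2.5y] bond c/2=17/400: DF=(429277/400000 − 17/400·(0.985400+0.971500+0.924200+0.904800))/(1+17/400) = 8751/10000 ≈ 0.875100
step 6 [3y] zero: DF = P = 4171/5000 ≈ 0.834200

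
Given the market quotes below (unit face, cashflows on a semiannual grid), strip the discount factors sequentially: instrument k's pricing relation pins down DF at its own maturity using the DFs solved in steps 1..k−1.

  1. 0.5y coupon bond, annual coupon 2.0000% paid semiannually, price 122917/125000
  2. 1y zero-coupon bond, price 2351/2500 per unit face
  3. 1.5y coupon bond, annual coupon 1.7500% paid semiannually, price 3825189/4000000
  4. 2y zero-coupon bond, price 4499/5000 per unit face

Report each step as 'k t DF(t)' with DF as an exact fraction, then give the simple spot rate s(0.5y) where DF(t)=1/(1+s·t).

step 1 [0.5y] bond c/2=1/100: DF=(122917/125000 − 1/100·(0))/(1+1/100) = 1217/1250 ≈ 0.973600
step 2 [1y] zero: DF = P = 2351/2500 ≈ 0.940400
step 3 [1.5y] bond c/2=7/800: DF=(3825189/4000000 − 7/800·(0.973600+0.940400))/(1+7/800) = 4657/5000 ≈ 0.931400
step 4 [2y] zero: DF = P = 4499/5000 ≈ 0.899800

1 1/2 1217/1250
2 1 2351/2500
3 3/2 4657/5000
4 2 4499/5000
s(0.5y) = (1/(1217/1250) − 1)/(1/2) = 66/1217 ≈ 5.4232%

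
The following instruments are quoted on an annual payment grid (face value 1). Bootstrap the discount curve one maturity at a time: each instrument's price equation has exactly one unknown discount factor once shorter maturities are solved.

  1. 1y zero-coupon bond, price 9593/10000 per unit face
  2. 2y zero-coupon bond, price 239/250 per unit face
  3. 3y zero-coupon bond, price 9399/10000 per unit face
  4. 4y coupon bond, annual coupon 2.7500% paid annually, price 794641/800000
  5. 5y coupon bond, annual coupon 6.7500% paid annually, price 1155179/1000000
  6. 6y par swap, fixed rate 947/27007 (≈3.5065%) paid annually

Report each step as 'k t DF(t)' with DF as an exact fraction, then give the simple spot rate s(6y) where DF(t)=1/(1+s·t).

1 1 9593/10000
2 2 239/250
3 3 9399/10000
4 4 8903/10000
5 5 8453/10000
6 6 4053/5000
s(6y) = (1/(4053/5000) − 1)/(6) = 947/24318 ≈ 3.8942%

step 1 [1y] zero: DF = P = 9593/10000 ≈ 0.959300
step 2 [2y] zero: DF = P = 239/250 ≈ 0.956000
step 3 [3y] zero: DF = P = 9399/10000 ≈ 0.939900
step 4 [4y] bond c/1=11/400: DF=(794641/800000 − 11/400·(0.959300+0.956000+0.939900))/(1+11/400) = 8903/10000 ≈ 0.890300
step 5 [5y] bond c/1=27/400: DF=(1155179/1000000 − 27/400·(0.959300+0.956000+0.939900+0.890300))/(1+27/400) = 8453/10000 ≈ 0.845300
step 6 [6y] swap r/1=947/27007: DF=(1 − 947/27007·(0.959300+0.956000+0.939900+0.890300+0.845300))/(1+947/27007) = 4053/5000 ≈ 0.810600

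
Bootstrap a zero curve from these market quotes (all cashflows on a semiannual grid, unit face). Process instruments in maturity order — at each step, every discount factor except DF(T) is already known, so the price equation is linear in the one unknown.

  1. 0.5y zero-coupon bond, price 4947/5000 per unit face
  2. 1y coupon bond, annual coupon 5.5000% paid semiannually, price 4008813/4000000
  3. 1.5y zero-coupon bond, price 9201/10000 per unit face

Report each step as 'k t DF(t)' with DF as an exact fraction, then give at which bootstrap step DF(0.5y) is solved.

step 1 [0.5y] zero: DF = P = 4947/5000 ≈ 0.989400
step 2 [1y] bond c/2=11/400: DF=(4008813/4000000 − 11/400·(0.989400))/(1+11/400) = 9489/10000 ≈ 0.948900
step 3 [1.5y] zero: DF = P = 9201/10000 ≈ 0.920100

1 1/2 4947/5000
2 1 9489/10000
3 3/2 9201/10000
DF(0.5y) is solved at step 1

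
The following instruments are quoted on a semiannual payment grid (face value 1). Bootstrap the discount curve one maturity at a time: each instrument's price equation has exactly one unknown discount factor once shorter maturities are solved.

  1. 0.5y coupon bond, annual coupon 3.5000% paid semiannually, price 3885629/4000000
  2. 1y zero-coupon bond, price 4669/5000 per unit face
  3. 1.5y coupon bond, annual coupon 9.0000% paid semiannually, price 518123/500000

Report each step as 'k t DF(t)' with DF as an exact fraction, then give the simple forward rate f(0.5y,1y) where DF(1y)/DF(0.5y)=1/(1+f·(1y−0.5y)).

1 1/2 9547/10000
2 1 4669/5000
3 3/2 9103/10000
f(0.5y,1y) = ((9547/10000)/(4669/5000) − 1)/(1/2) = 209/4669 ≈ 4.4763%

step 1 [0.5y] bond c/2=7/400: DF=(3885629/4000000 − 7/400·(0))/(1+7/400) = 9547/10000 ≈ 0.954700
step 2 [1y] zero: DF = P = 4669/5000 ≈ 0.933800
step 3 [1.5y] bond c/2=9/200: DF=(518123/500000 − 9/200·(0.954700+0.933800))/(1+9/200) = 9103/10000 ≈ 0.910300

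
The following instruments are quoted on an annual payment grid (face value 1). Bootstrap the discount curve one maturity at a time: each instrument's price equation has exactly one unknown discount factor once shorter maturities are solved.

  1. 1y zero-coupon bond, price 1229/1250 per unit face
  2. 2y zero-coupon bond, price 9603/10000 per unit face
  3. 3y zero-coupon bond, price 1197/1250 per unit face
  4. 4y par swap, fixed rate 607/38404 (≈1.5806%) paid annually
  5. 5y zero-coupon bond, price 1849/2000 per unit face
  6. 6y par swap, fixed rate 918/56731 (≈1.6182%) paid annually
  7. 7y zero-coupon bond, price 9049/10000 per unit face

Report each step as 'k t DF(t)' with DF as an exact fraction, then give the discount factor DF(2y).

1 1 1229/1250
2 2 9603/10000
3 3 1197/1250
4 4 9393/10000
5 5 1849/2000
6 6 4541/5000
7 7 9049/10000
DF(2y) = 9603/10000 ≈ 0.960300

step 1 [1y] zero: DF = P = 1229/1250 ≈ 0.983200
step 2 [2y] zero: DF = P = 9603/10000 ≈ 0.960300
step 3 [3y] zero: DF = P = 1197/1250 ≈ 0.957600
step 4 [4y] swap r/1=607/38404: DF=(1 − 607/38404·(0.983200+0.960300+0.957600))/(1+607/38404) = 9393/10000 ≈ 0.939300
step 5 [5y] zero: DF = P = 1849/2000 ≈ 0.924500
step 6 [6y] swap r/1=918/56731: DF=(1 − 918/56731·(0.983200+0.960300+0.957600+0.939300+0.924500))/(1+918/56731) = 4541/5000 ≈ 0.908200
step 7 [7y] zero: DF = P = 9049/10000 ≈ 0.904900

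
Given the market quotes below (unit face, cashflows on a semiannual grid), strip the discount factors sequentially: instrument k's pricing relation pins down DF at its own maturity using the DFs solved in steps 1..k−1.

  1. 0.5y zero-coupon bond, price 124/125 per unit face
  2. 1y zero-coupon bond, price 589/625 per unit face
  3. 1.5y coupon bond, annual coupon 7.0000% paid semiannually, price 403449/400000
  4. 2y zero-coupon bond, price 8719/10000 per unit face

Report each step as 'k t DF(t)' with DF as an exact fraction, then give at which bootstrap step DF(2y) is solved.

step 1 [0.5y] zero: DF = P = 124/125 ≈ 0.992000
step 2 [1y] zero: DF = P = 589/625 ≈ 0.942400
step 3 [1.5y] bond c/2=7/200: DF=(403449/400000 − 7/200·(0.992000+0.942400))/(1+7/200) = 9091/10000 ≈ 0.909100
step 4 [2y] zero: DF = P = 8719/10000 ≈ 0.871900

1 1/2 124/125
2 1 589/625
3 3/2 9091/10000
4 2 8719/10000
DF(2y) is solved at step 4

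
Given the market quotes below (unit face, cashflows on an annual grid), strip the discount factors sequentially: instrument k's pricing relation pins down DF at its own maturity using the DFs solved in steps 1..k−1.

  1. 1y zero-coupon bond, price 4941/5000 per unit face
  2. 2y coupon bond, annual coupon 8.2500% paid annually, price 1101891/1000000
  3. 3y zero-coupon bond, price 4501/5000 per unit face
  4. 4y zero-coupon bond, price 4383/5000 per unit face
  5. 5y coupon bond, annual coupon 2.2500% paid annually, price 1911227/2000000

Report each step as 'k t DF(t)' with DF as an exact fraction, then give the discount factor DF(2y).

1 1 4941/5000
2 2 4713/5000
3 3 4501/5000
4 4 4383/5000
5 5 853/1000
DF(2y) = 4713/5000 ≈ 0.942600

step 1 [1y] zero: DF = P = 4941/5000 ≈ 0.988200
step 2 [2y] bond c/1=33/400: DF=(1101891/1000000 − 33/400·(0.988200))/(1+33/400) = 4713/5000 ≈ 0.942600
step 3 [3y] zero: DF = P = 4501/5000 ≈ 0.900200
step 4 [4y] zero: DF = P = 4383/5000 ≈ 0.876600
step 5 [5y] bond c/1=9/400: DF=(1911227/2000000 − 9/400·(0.988200+0.942600+0.900200+0.876600))/(1+9/400) = 853/1000 ≈ 0.853000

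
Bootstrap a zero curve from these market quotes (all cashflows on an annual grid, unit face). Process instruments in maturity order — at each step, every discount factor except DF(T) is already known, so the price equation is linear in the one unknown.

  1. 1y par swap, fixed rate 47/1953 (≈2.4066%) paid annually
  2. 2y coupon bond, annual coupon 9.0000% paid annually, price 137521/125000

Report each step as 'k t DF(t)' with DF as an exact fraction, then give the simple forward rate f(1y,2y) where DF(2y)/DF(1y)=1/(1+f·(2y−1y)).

1 1 1953/2000
2 2 9287/10000
f(1y,2y) = ((1953/2000)/(9287/10000) − 1)/(1) = 478/9287 ≈ 5.1470%

step 1 [1y] swap r/1=47/1953: DF=(1 − 47/1953·(0))/(1+47/1953) = 1953/2000 ≈ 0.976500
step 2 [2y] bond c/1=9/100: DF=(137521/125000 − 9/100·(0.976500))/(1+9/100) = 9287/10000 ≈ 0.928700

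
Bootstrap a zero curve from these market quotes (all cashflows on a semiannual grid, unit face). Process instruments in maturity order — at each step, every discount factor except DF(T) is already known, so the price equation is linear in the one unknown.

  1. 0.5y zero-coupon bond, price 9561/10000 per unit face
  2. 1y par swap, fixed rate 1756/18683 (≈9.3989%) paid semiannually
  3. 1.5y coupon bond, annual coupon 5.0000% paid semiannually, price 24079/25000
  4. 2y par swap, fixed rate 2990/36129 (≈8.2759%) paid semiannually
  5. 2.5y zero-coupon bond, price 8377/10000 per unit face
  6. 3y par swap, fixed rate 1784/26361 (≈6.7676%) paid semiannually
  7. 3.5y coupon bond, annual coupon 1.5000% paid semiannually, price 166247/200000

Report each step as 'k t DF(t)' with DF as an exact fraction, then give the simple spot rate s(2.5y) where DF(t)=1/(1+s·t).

1 1/2 9561/10000
2 1 4561/5000
3 3/2 8941/10000
4 2 1701/2000
5 5/2 8377/10000
6 3 1027/1250
7 7/2 3929/5000
s(2.5y) = (1/(8377/10000) − 1)/(5/2) = 3246/41885 ≈ 7.7498%

step 1 [0.5y] zero: DF = P = 9561/10000 ≈ 0.956100
step 2 [1y] swap r/2=878/18683: DF=(1 − 878/18683·(0.956100))/(1+878/18683) = 4561/5000 ≈ 0.912200
step 3 [1.5y] bond c/2=1/40: DF=(24079/25000 − 1/40·(0.956100+0.912200))/(1+1/40) = 8941/10000 ≈ 0.894100
step 4 [2y] swap r/2=1495/36129: DF=(1 − 1495/36129·(0.956100+0.912200+0.894100))/(1+1495/36129) = 1701/2000 ≈ 0.850500
step 5 [2.5y] zero: DF = P = 8377/10000 ≈ 0.837700
step 6 [3y] swap r/2=892/26361: DF=(1 − 892/26361·(0.956100+0.912200+0.894100+0.850500+0.837700))/(1+892/26361) = 1027/1250 ≈ 0.821600
step 7 [3.5y] bond c/2=3/400: DF=(166247/200000 − 3/400·(0.956100+0.912200+0.894100+0.850500+0.837700+0.821600))/(1+3/400) = 3929/5000 ≈ 0.785800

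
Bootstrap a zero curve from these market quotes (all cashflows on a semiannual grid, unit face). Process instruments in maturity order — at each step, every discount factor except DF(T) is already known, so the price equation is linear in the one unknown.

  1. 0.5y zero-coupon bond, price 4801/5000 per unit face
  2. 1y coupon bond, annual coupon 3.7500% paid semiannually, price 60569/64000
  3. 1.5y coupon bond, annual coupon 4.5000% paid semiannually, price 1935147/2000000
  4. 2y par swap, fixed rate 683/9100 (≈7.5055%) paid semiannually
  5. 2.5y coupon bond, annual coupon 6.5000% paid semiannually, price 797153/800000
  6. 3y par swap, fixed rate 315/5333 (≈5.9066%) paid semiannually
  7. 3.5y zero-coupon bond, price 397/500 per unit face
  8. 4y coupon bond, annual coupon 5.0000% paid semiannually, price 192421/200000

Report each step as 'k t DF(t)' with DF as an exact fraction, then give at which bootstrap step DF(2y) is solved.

step 1 [0.5y] zero: DF = P = 4801/5000 ≈ 0.960200
step 2 [1y] bond c/2=3/160: DF=(60569/64000 − 3/160·(0.960200))/(1+3/160) = 9113/10000 ≈ 0.911300
step 3 [1.5y] bond c/2=9/400: DF=(1935147/2000000 − 9/400·(0.960200+0.911300))/(1+9/400) = 9051/10000 ≈ 0.905100
step 4 [2y] swap r/2=683/18200: DF=(1 − 683/18200·(0.960200+0.911300+0.905100))/(1+683/18200) = 4317/5000 ≈ 0.863400
step 5 [2.5y] bond c/2=13/400: DF=(797153/800000 − 13/400·(0.960200+0.911300+0.905100+0.863400))/(1+13/400) = 1701/2000 ≈ 0.850500
step 6 [3y] swap r/2=315/10666: DF=(1 − 315/10666·(0.960200+0.911300+0.905100+0.863400+0.850500))/(1+315/10666) = 337/400 ≈ 0.842500
step 7 [3.5y] zero: DF = P = 397/500 ≈ 0.794000
step 8 [4y] bond c/2=1/40: DF=(192421/200000 − 1/40·(0.960200+0.911300+0.905100+0.863400+0.850500+0.842500+0.794000))/(1+1/40) = 1973/2500 ≈ 0.789200

1 1/2 4801/5000
2 1 9113/10000
3 3/2 9051/10000
4 2 4317/5000
5 5/2 1701/2000
6 3 337/400
7 7/2 397/500
8 4 1973/2500
DF(2y) is solved at step 4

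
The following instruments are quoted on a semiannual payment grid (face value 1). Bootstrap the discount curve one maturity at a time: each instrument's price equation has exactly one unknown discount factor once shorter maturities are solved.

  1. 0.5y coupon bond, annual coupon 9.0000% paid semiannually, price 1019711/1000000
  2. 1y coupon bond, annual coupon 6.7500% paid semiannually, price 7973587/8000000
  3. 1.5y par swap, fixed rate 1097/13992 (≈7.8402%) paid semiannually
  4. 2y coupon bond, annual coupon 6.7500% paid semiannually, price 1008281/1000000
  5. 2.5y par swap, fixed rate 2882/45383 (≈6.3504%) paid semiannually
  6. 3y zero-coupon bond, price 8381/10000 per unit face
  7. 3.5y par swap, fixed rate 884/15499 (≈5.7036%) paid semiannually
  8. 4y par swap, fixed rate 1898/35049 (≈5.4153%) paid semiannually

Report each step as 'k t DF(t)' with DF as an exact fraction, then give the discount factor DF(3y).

1 1/2 4879/5000
2 1 9323/10000
3 3/2 8903/10000
4 2 221/250
5 5/2 8559/10000
6 3 8381/10000
7 7/2 1029/1250
8 4 4051/5000
DF(3y) = 8381/10000 ≈ 0.838100

step 1 [0.5y] bond c/2=9/200: DF=(1019711/1000000 − 9/200·(0))/(1+9/200) = 4879/5000 ≈ 0.975800
step 2 [1y] bond c/2=27/800: DF=(7973587/8000000 − 27/800·(0.975800))/(1+27/800) = 9323/10000 ≈ 0.932300
step 3 [1.5y] swap r/2=1097/27984: DF=(1 − 1097/27984·(0.975800+0.932300))/(1+1097/27984) = 8903/10000 ≈ 0.890300
step 4 [2y] bond c/2=27/800: DF=(1008281/1000000 − 27/800·(0.975800+0.932300+0.890300))/(1+27/800) = 221/250 ≈ 0.884000
step 5 [2.5y] swap r/2=1441/45383: DF=(1 − 1441/45383·(0.975800+0.932300+0.890300+0.884000))/(1+1441/45383) = 8559/10000 ≈ 0.855900
step 6 [3y] zero: DF = P = 8381/10000 ≈ 0.838100
step 7 [3.5y] swap r/2=442/15499: DF=(1 − 442/15499·(0.975800+0.932300+0.890300+0.884000+0.855900+0.838100))/(1+442/15499) = 1029/1250 ≈ 0.823200
step 8 [4y] swap r/2=949/35049: DF=(1 − 949/35049·(0.975800+0.932300+0.890300+0.884000+0.855900+0.838100+0.823200))/(1+949/35049) = 4051/5000 ≈ 0.810200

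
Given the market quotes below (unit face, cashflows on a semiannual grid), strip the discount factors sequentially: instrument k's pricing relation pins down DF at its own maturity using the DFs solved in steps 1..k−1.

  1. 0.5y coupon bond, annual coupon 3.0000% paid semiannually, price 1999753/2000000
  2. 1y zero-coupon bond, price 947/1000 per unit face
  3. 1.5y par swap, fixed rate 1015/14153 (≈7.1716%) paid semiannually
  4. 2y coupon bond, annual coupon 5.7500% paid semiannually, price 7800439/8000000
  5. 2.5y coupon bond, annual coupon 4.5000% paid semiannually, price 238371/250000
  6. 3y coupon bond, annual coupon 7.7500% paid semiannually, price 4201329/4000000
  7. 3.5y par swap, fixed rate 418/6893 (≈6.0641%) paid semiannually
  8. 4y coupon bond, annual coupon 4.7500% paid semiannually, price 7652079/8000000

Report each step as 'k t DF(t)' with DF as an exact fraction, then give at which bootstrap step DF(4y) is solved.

step 1 [0.5y] bond c/2=3/200: DF=(1999753/2000000 − 3/200·(0))/(1+3/200) = 9851/10000 ≈ 0.985100
step 2 [1y] zero: DF = P = 947/1000 ≈ 0.947000
step 3 [1.5y] swap r/2=1015/28306: DF=(1 − 1015/28306·(0.985100+0.947000))/(1+1015/28306) = 1797/2000 ≈ 0.898500
step 4 [2y] bond c/2=23/800: DF=(7800439/8000000 − 23/800·(0.985100+0.947000+0.898500))/(1+23/800) = 8687/10000 ≈ 0.868700
step 5 [2.5y] bond c/2=9/400: DF=(238371/250000 − 9/400·(0.985100+0.947000+0.898500+0.868700))/(1+9/400) = 8511/10000 ≈ 0.851100
step 6 [3y] bond c/2=31/800: DF=(4201329/4000000 − 31/800·(0.985100+0.947000+0.898500+0.868700+0.851100))/(1+31/800) = 4207/5000 ≈ 0.841400
step 7 [3.5y] swap r/2=209/6893: DF=(1 − 209/6893·(0.985100+0.947000+0.898500+0.868700+0.851100+0.841400))/(1+209/6893) = 8119/10000 ≈ 0.811900
step 8 [4y] bond c/2=19/800: DF=(7652079/8000000 − 19/800·(0.985100+0.947000+0.898500+0.868700+0.851100+0.841400+0.811900))/(1+19/800) = 494/625 ≈ 0.790400

1 1/2 9851/10000
2 1 947/1000
3 3/2 1797/2000
4 2 8687/10000
5 5/2 8511/10000
6 3 4207/5000
7 7/2 8119/10000
8 4 494/625
DF(4y) is solved at step 8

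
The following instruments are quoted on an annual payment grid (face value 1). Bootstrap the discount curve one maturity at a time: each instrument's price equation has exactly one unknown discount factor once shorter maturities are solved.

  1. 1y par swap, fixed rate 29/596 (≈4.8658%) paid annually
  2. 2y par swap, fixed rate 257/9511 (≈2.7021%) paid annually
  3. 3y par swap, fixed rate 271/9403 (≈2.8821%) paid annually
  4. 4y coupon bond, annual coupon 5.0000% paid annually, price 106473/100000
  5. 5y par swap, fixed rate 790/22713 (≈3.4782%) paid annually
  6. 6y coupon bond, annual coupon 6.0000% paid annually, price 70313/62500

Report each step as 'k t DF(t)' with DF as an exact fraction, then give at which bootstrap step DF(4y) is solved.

1 1 596/625
2 2 4743/5000
3 3 9187/10000
4 4 8797/10000
5 5 421/500
6 6 4021/5000
DF(4y) is solved at step 4

step 1 [1y] swap r/1=29/596: DF=(1 − 29/596·(0))/(1+29/596) = 596/625 ≈ 0.953600
step 2 [2y] swap r/1=257/9511: DF=(1 − 257/9511·(0.953600))/(1+257/9511) = 4743/5000 ≈ 0.948600
step 3 [3y] swap r/1=271/9403: DF=(1 − 271/9403·(0.953600+0.948600))/(1+271/9403) = 9187/10000 ≈ 0.918700
step 4 [4y] bond c/1=1/20: DF=(106473/100000 − 1/20·(0.953600+0.948600+0.918700))/(1+1/20) = 8797/10000 ≈ 0.879700
step 5 [5y] swap r/1=790/22713: DF=(1 − 790/22713·(0.953600+0.948600+0.918700+0.879700))/(1+790/22713) = 421/500 ≈ 0.842000
step 6 [6y] bond c/1=3/50: DF=(70313/62500 − 3/50·(0.953600+0.948600+0.918700+0.879700+0.842000))/(1+3/50) = 4021/5000 ≈ 0.804200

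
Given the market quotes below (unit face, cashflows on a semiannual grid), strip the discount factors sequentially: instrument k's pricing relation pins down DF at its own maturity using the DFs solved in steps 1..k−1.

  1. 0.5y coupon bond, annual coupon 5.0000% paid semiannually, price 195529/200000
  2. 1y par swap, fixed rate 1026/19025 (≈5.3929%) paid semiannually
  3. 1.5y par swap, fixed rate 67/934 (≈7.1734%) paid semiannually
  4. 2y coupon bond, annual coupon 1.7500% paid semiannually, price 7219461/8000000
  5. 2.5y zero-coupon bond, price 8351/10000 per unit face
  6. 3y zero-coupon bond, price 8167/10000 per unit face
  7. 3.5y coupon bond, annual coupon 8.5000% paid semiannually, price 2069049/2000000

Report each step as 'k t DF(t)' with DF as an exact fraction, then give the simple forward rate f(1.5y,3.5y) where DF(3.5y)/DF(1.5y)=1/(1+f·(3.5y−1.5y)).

1 1/2 4769/5000
2 1 9487/10000
3 3/2 1799/2000
4 2 8703/10000
5 5/2 8351/10000
6 3 8167/10000
7 7/2 7753/10000
f(1.5y,3.5y) = ((1799/2000)/(7753/10000) − 1)/(2) = 621/7753 ≈ 8.0098%

step 1 [0.5y] bond c/2=1/40: DF=(195529/200000 − 1/40·(0))/(1+1/40) = 4769/5000 ≈ 0.953800
step 2 [1y] swap r/2=513/19025: DF=(1 − 513/19025·(0.953800))/(1+513/19025) = 9487/10000 ≈ 0.948700
step 3 [1.5y] swap r/2=67/1868: DF=(1 − 67/1868·(0.953800+0.948700))/(1+67/1868) = 1799/2000 ≈ 0.899500
step 4 [2y] bond c/2=7/800: DF=(7219461/8000000 − 7/800·(0.953800+0.948700+0.899500))/(1+7/800) = 8703/10000 ≈ 0.870300
step 5 [2.5y] zero: DF = P = 8351/10000 ≈ 0.835100
step 6 [3y] zero: DF = P = 8167/10000 ≈ 0.816700
step 7 [3.5y] bond c/2=17/400: DF=(2069049/2000000 − 17/400·(0.953800+0.948700+0.899500+0.870300+0.835100+0.816700))/(1+17/400) = 7753/10000 ≈ 0.775300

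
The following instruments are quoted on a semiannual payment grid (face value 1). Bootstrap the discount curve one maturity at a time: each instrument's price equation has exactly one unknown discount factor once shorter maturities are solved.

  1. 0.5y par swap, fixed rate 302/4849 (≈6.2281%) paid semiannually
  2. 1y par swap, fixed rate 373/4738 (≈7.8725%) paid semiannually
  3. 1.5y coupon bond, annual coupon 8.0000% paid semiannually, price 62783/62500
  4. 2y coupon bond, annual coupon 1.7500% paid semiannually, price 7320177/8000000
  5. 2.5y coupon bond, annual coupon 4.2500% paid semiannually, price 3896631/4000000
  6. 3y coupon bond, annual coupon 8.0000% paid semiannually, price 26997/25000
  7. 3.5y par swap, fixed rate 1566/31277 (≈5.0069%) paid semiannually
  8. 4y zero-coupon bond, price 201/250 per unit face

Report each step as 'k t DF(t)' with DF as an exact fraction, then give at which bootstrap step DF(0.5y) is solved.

step 1 [0.5y] swap r/2=151/4849: DF=(1 − 151/4849·(0))/(1+151/4849) = 4849/5000 ≈ 0.969800
step 2 [1y] swap r/2=373/9476: DF=(1 − 373/9476·(0.969800))/(1+373/9476) = 4627/5000 ≈ 0.925400
step 3 [1.5y] bond c/2=1/25: DF=(62783/62500 − 1/25·(0.969800+0.925400))/(1+1/25) = 893/1000 ≈ 0.893000
step 4 [2y] bond c/2=7/800: DF=(7320177/8000000 − 7/800·(0.969800+0.925400+0.893000))/(1+7/800) = 8829/10000 ≈ 0.882900
step 5 [2.5y] bond c/2=17/800: DF=(3896631/4000000 − 17/800·(0.969800+0.925400+0.893000+0.882900))/(1+17/800) = 351/400 ≈ 0.877500
step 6 [3y] bond c/2=1/25: DF=(26997/25000 − 1/25·(0.969800+0.925400+0.893000+0.882900+0.877500))/(1+1/25) = 4317/5000 ≈ 0.863400
step 7 [3.5y] swap r/2=783/31277: DF=(1 − 783/31277·(0.969800+0.925400+0.893000+0.882900+0.877500+0.863400))/(1+783/31277) = 4217/5000 ≈ 0.843400
step 8 [4y] zero: DF = P = 201/250 ≈ 0.804000

1 1/2 4849/5000
2 1 4627/5000
3 3/2 893/1000
4 2 8829/10000
5 5/2 351/400
6 3 4317/5000
7 7/2 4217/5000
8 4 201/250
DF(0.5y) is solved at step 1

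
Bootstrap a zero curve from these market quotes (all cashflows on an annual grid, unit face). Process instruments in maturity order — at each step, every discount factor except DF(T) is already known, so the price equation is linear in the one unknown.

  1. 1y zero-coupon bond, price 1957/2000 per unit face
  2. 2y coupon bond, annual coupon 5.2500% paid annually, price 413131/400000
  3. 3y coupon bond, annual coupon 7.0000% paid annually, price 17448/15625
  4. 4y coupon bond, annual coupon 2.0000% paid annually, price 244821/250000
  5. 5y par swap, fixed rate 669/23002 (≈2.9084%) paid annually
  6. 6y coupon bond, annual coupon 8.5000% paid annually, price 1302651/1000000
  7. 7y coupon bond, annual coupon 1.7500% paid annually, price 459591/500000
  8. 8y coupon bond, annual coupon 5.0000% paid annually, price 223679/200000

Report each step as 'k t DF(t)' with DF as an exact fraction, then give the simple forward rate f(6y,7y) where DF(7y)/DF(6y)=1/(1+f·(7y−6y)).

1 1 1957/2000
2 2 373/400
3 3 4593/5000
4 4 4523/5000
5 5 4331/5000
6 6 4201/5000
7 7 4049/5000
8 8 307/400
f(6y,7y) = ((4201/5000)/(4049/5000) − 1)/(1) = 152/4049 ≈ 3.7540%

step 1 [1y] zero: DF = P = 1957/2000 ≈ 0.978500
step 2 [2y] bond c/1=21/400: DF=(413131/400000 − 21/400·(0.978500))/(1+21/400) = 373/400 ≈ 0.932500
step 3 [3y] bond c/1=7/100: DF=(17448/15625 − 7/100·(0.978500+0.932500))/(1+7/100) = 4593/5000 ≈ 0.918600
step 4 [4y] bond c/1=1/50: DF=(244821/250000 − 1/50·(0.978500+0.932500+0.918600))/(1+1/50) = 4523/5000 ≈ 0.904600
step 5 [5y] swap r/1=669/23002: DF=(1 − 669/23002·(0.978500+0.932500+0.918600+0.904600))/(1+669/23002) = 4331/5000 ≈ 0.866200
step 6 [6y] bond c/1=17/200: DF=(1302651/1000000 − 17/200·(0.978500+0.932500+0.918600+0.904600+0.866200))/(1+17/200) = 4201/5000 ≈ 0.840200
step 7 [7y] bond c/1=7/400: DF=(459591/500000 − 7/400·(0.978500+0.932500+0.918600+0.904600+0.866200+0.840200))/(1+7/400) = 4049/5000 ≈ 0.809800
step 8 [8y] bond c/1=1/20: DF=(223679/200000 − 1/20·(0.978500+0.932500+0.918600+0.904600+0.866200+0.840200+0.809800))/(1+1/20) = 307/400 ≈ 0.767500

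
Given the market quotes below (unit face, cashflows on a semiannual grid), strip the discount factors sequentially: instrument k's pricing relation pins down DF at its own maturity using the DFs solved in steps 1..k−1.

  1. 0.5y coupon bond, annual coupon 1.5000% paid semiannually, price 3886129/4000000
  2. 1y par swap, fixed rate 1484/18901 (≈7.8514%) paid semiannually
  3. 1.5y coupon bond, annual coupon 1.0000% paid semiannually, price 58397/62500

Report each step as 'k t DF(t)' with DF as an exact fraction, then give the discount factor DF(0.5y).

1 1/2 9643/10000
2 1 4629/5000
3 3/2 9203/10000
DF(0.5y) = 9643/10000 ≈ 0.964300

step 1 [0.5y] bond c/2=3/400: DF=(3886129/4000000 − 3/400·(0))/(1+3/400) = 9643/10000 ≈ 0.964300
step 2 [1y] swap r/2=742/18901: DF=(1 − 742/18901·(0.964300))/(1+742/18901) = 4629/5000 ≈ 0.925800
step 3 [1.5y] bond c/2=1/200: DF=(58397/62500 − 1/200·(0.964300+0.925800))/(1+1/200) = 9203/10000 ≈ 0.920300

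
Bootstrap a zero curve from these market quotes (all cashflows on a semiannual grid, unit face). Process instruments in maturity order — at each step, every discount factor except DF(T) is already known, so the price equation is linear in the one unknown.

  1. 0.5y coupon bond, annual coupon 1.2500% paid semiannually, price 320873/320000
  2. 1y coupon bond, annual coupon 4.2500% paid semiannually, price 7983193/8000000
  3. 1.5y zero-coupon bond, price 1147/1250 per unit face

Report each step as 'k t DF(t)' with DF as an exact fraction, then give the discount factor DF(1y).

1 1/2 1993/2000
2 1 2391/2500
3 3/2 1147/1250
DF(1y) = 2391/2500 ≈ 0.956400

step 1 [0.5y] bond c/2=1/160: DF=(320873/320000 − 1/160·(0))/(1+1/160) = 1993/2000 ≈ 0.996500
step 2 [1y] bond c/2=17/800: DF=(7983193/8000000 − 17/800·(0.996500))/(1+17/800) = 2391/2500 ≈ 0.956400
step 3 [1.5y] zero: DF = P = 1147/1250 ≈ 0.917600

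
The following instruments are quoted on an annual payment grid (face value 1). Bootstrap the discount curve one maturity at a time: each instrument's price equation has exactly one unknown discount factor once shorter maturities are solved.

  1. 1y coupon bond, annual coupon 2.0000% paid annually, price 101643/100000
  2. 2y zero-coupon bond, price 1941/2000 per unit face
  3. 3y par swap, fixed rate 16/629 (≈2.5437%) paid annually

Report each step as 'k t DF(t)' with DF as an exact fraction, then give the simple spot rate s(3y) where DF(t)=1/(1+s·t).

step 1 [1y] bond c/1=1/50: DF=(101643/100000 − 1/50·(0))/(1+1/50) = 1993/2000 ≈ 0.996500
step 2 [2y] zero: DF = P = 1941/2000 ≈ 0.970500
step 3 [3y] swap r/1=16/629: DF=(1 − 16/629·(0.996500+0.970500))/(1+16/629) = 579/625 ≈ 0.926400

1 1 1993/2000
2 2 1941/2000
3 3 579/625
s(3y) = (1/(579/625) − 1)/(3) = 46/1737 ≈ 2.6482%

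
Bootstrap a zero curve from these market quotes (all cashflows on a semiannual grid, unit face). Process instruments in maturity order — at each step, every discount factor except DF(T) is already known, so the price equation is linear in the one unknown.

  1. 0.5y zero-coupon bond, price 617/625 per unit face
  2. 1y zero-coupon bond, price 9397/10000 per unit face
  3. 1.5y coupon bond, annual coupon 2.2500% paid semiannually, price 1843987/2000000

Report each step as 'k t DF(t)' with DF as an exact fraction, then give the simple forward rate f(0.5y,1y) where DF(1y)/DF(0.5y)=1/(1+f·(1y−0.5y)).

step 1 [0.5y] zero: DF = P = 617/625 ≈ 0.987200
step 2 [1y] zero: DF = P = 9397/10000 ≈ 0.939700
step 3 [1.5y] bond c/2=9/800: DF=(1843987/2000000 − 9/800·(0.987200+0.939700))/(1+9/800) = 8903/10000 ≈ 0.890300

1 1/2 617/625
2 1 9397/10000
3 3/2 8903/10000
f(0.5y,1y) = ((617/625)/(9397/10000) − 1)/(1/2) = 950/9397 ≈ 10.1096%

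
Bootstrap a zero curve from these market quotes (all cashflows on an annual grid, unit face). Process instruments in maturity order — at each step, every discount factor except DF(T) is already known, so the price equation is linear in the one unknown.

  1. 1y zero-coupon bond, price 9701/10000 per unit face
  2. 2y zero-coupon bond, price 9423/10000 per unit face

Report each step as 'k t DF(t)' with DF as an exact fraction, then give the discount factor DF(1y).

1 1 9701/10000
2 2 9423/10000
DF(1y) = 9701/10000 ≈ 0.970100

step 1 [1y] zero: DF = P = 9701/10000 ≈ 0.970100
step 2 [2y] zero: DF = P = 9423/10000 ≈ 0.942300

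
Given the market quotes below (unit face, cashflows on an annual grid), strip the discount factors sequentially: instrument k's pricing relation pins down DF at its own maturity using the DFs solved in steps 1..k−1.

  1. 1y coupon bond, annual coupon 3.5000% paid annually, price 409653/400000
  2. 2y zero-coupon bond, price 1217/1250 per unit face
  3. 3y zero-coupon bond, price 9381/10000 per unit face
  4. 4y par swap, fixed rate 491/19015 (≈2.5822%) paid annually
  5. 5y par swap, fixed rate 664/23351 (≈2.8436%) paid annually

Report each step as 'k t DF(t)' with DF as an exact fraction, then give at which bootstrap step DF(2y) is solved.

step 1 [1y] bond c/1=7/200: DF=(409653/400000 − 7/200·(0))/(1+7/200) = 1979/2000 ≈ 0.989500
step 2 [2y] zero: DF = P = 1217/1250 ≈ 0.973600
step 3 [3y] zero: DF = P = 9381/10000 ≈ 0.938100
step 4 [4y] swap r/1=491/19015: DF=(1 − 491/19015·(0.989500+0.973600+0.938100))/(1+491/19015) = 4509/5000 ≈ 0.901800
step 5 [5y] swap r/1=664/23351: DF=(1 − 664/23351·(0.989500+0.973600+0.938100+0.901800))/(1+664/23351) = 542/625 ≈ 0.867200

1 1 1979/2000
2 2 1217/1250
3 3 9381/10000
4 4 4509/5000
5 5 542/625
DF(2y) is solved at step 2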